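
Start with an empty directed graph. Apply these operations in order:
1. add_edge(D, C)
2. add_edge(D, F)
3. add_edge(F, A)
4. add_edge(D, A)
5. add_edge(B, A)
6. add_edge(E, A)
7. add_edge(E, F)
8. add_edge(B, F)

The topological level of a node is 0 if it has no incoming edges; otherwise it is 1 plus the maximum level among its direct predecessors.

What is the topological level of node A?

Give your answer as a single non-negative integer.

Answer: 2

Derivation:
Op 1: add_edge(D, C). Edges now: 1
Op 2: add_edge(D, F). Edges now: 2
Op 3: add_edge(F, A). Edges now: 3
Op 4: add_edge(D, A). Edges now: 4
Op 5: add_edge(B, A). Edges now: 5
Op 6: add_edge(E, A). Edges now: 6
Op 7: add_edge(E, F). Edges now: 7
Op 8: add_edge(B, F). Edges now: 8
Compute levels (Kahn BFS):
  sources (in-degree 0): B, D, E
  process B: level=0
    B->A: in-degree(A)=3, level(A)>=1
    B->F: in-degree(F)=2, level(F)>=1
  process D: level=0
    D->A: in-degree(A)=2, level(A)>=1
    D->C: in-degree(C)=0, level(C)=1, enqueue
    D->F: in-degree(F)=1, level(F)>=1
  process E: level=0
    E->A: in-degree(A)=1, level(A)>=1
    E->F: in-degree(F)=0, level(F)=1, enqueue
  process C: level=1
  process F: level=1
    F->A: in-degree(A)=0, level(A)=2, enqueue
  process A: level=2
All levels: A:2, B:0, C:1, D:0, E:0, F:1
level(A) = 2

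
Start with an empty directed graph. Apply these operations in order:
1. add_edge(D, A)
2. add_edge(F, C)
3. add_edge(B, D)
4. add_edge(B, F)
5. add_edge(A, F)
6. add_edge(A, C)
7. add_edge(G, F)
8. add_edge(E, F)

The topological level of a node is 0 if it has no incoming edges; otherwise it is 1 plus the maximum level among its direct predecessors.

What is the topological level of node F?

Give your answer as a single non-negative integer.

Answer: 3

Derivation:
Op 1: add_edge(D, A). Edges now: 1
Op 2: add_edge(F, C). Edges now: 2
Op 3: add_edge(B, D). Edges now: 3
Op 4: add_edge(B, F). Edges now: 4
Op 5: add_edge(A, F). Edges now: 5
Op 6: add_edge(A, C). Edges now: 6
Op 7: add_edge(G, F). Edges now: 7
Op 8: add_edge(E, F). Edges now: 8
Compute levels (Kahn BFS):
  sources (in-degree 0): B, E, G
  process B: level=0
    B->D: in-degree(D)=0, level(D)=1, enqueue
    B->F: in-degree(F)=3, level(F)>=1
  process E: level=0
    E->F: in-degree(F)=2, level(F)>=1
  process G: level=0
    G->F: in-degree(F)=1, level(F)>=1
  process D: level=1
    D->A: in-degree(A)=0, level(A)=2, enqueue
  process A: level=2
    A->C: in-degree(C)=1, level(C)>=3
    A->F: in-degree(F)=0, level(F)=3, enqueue
  process F: level=3
    F->C: in-degree(C)=0, level(C)=4, enqueue
  process C: level=4
All levels: A:2, B:0, C:4, D:1, E:0, F:3, G:0
level(F) = 3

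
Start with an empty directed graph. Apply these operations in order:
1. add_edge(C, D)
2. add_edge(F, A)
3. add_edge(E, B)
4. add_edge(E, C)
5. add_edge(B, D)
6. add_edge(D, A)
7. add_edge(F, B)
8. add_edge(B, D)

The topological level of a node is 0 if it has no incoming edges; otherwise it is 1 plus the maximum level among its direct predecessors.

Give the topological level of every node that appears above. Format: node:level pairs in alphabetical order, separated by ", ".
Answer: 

Answer: A:3, B:1, C:1, D:2, E:0, F:0

Derivation:
Op 1: add_edge(C, D). Edges now: 1
Op 2: add_edge(F, A). Edges now: 2
Op 3: add_edge(E, B). Edges now: 3
Op 4: add_edge(E, C). Edges now: 4
Op 5: add_edge(B, D). Edges now: 5
Op 6: add_edge(D, A). Edges now: 6
Op 7: add_edge(F, B). Edges now: 7
Op 8: add_edge(B, D) (duplicate, no change). Edges now: 7
Compute levels (Kahn BFS):
  sources (in-degree 0): E, F
  process E: level=0
    E->B: in-degree(B)=1, level(B)>=1
    E->C: in-degree(C)=0, level(C)=1, enqueue
  process F: level=0
    F->A: in-degree(A)=1, level(A)>=1
    F->B: in-degree(B)=0, level(B)=1, enqueue
  process C: level=1
    C->D: in-degree(D)=1, level(D)>=2
  process B: level=1
    B->D: in-degree(D)=0, level(D)=2, enqueue
  process D: level=2
    D->A: in-degree(A)=0, level(A)=3, enqueue
  process A: level=3
All levels: A:3, B:1, C:1, D:2, E:0, F:0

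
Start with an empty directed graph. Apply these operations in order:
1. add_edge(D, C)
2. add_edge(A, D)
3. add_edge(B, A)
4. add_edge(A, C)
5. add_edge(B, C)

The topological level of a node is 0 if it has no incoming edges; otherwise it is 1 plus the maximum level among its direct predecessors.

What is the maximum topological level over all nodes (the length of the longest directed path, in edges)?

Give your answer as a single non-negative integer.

Op 1: add_edge(D, C). Edges now: 1
Op 2: add_edge(A, D). Edges now: 2
Op 3: add_edge(B, A). Edges now: 3
Op 4: add_edge(A, C). Edges now: 4
Op 5: add_edge(B, C). Edges now: 5
Compute levels (Kahn BFS):
  sources (in-degree 0): B
  process B: level=0
    B->A: in-degree(A)=0, level(A)=1, enqueue
    B->C: in-degree(C)=2, level(C)>=1
  process A: level=1
    A->C: in-degree(C)=1, level(C)>=2
    A->D: in-degree(D)=0, level(D)=2, enqueue
  process D: level=2
    D->C: in-degree(C)=0, level(C)=3, enqueue
  process C: level=3
All levels: A:1, B:0, C:3, D:2
max level = 3

Answer: 3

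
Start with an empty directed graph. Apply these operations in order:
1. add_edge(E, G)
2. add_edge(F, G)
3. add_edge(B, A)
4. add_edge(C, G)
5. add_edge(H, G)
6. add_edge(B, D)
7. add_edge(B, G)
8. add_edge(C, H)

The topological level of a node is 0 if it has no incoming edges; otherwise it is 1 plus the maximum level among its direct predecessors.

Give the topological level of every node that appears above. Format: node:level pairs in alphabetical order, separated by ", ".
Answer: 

Answer: A:1, B:0, C:0, D:1, E:0, F:0, G:2, H:1

Derivation:
Op 1: add_edge(E, G). Edges now: 1
Op 2: add_edge(F, G). Edges now: 2
Op 3: add_edge(B, A). Edges now: 3
Op 4: add_edge(C, G). Edges now: 4
Op 5: add_edge(H, G). Edges now: 5
Op 6: add_edge(B, D). Edges now: 6
Op 7: add_edge(B, G). Edges now: 7
Op 8: add_edge(C, H). Edges now: 8
Compute levels (Kahn BFS):
  sources (in-degree 0): B, C, E, F
  process B: level=0
    B->A: in-degree(A)=0, level(A)=1, enqueue
    B->D: in-degree(D)=0, level(D)=1, enqueue
    B->G: in-degree(G)=4, level(G)>=1
  process C: level=0
    C->G: in-degree(G)=3, level(G)>=1
    C->H: in-degree(H)=0, level(H)=1, enqueue
  process E: level=0
    E->G: in-degree(G)=2, level(G)>=1
  process F: level=0
    F->G: in-degree(G)=1, level(G)>=1
  process A: level=1
  process D: level=1
  process H: level=1
    H->G: in-degree(G)=0, level(G)=2, enqueue
  process G: level=2
All levels: A:1, B:0, C:0, D:1, E:0, F:0, G:2, H:1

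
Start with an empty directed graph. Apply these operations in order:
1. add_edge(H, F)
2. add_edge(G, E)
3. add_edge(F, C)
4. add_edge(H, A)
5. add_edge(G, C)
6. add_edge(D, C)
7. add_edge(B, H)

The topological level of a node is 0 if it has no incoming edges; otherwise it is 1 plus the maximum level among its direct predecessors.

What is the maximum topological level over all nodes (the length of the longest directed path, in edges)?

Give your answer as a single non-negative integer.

Op 1: add_edge(H, F). Edges now: 1
Op 2: add_edge(G, E). Edges now: 2
Op 3: add_edge(F, C). Edges now: 3
Op 4: add_edge(H, A). Edges now: 4
Op 5: add_edge(G, C). Edges now: 5
Op 6: add_edge(D, C). Edges now: 6
Op 7: add_edge(B, H). Edges now: 7
Compute levels (Kahn BFS):
  sources (in-degree 0): B, D, G
  process B: level=0
    B->H: in-degree(H)=0, level(H)=1, enqueue
  process D: level=0
    D->C: in-degree(C)=2, level(C)>=1
  process G: level=0
    G->C: in-degree(C)=1, level(C)>=1
    G->E: in-degree(E)=0, level(E)=1, enqueue
  process H: level=1
    H->A: in-degree(A)=0, level(A)=2, enqueue
    H->F: in-degree(F)=0, level(F)=2, enqueue
  process E: level=1
  process A: level=2
  process F: level=2
    F->C: in-degree(C)=0, level(C)=3, enqueue
  process C: level=3
All levels: A:2, B:0, C:3, D:0, E:1, F:2, G:0, H:1
max level = 3

Answer: 3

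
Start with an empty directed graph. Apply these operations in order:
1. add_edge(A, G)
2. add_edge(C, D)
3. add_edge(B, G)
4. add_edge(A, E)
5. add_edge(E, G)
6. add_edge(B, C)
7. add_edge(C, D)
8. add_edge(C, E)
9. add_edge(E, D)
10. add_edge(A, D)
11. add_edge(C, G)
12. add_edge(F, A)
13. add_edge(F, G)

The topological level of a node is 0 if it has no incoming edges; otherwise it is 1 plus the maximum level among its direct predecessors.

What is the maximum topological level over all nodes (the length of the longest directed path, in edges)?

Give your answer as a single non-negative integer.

Answer: 3

Derivation:
Op 1: add_edge(A, G). Edges now: 1
Op 2: add_edge(C, D). Edges now: 2
Op 3: add_edge(B, G). Edges now: 3
Op 4: add_edge(A, E). Edges now: 4
Op 5: add_edge(E, G). Edges now: 5
Op 6: add_edge(B, C). Edges now: 6
Op 7: add_edge(C, D) (duplicate, no change). Edges now: 6
Op 8: add_edge(C, E). Edges now: 7
Op 9: add_edge(E, D). Edges now: 8
Op 10: add_edge(A, D). Edges now: 9
Op 11: add_edge(C, G). Edges now: 10
Op 12: add_edge(F, A). Edges now: 11
Op 13: add_edge(F, G). Edges now: 12
Compute levels (Kahn BFS):
  sources (in-degree 0): B, F
  process B: level=0
    B->C: in-degree(C)=0, level(C)=1, enqueue
    B->G: in-degree(G)=4, level(G)>=1
  process F: level=0
    F->A: in-degree(A)=0, level(A)=1, enqueue
    F->G: in-degree(G)=3, level(G)>=1
  process C: level=1
    C->D: in-degree(D)=2, level(D)>=2
    C->E: in-degree(E)=1, level(E)>=2
    C->G: in-degree(G)=2, level(G)>=2
  process A: level=1
    A->D: in-degree(D)=1, level(D)>=2
    A->E: in-degree(E)=0, level(E)=2, enqueue
    A->G: in-degree(G)=1, level(G)>=2
  process E: level=2
    E->D: in-degree(D)=0, level(D)=3, enqueue
    E->G: in-degree(G)=0, level(G)=3, enqueue
  process D: level=3
  process G: level=3
All levels: A:1, B:0, C:1, D:3, E:2, F:0, G:3
max level = 3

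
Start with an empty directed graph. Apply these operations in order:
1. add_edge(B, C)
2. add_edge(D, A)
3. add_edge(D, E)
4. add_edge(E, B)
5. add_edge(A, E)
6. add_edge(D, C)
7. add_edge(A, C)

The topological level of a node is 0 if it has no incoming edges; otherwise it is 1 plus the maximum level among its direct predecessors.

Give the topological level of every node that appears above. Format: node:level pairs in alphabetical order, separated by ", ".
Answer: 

Answer: A:1, B:3, C:4, D:0, E:2

Derivation:
Op 1: add_edge(B, C). Edges now: 1
Op 2: add_edge(D, A). Edges now: 2
Op 3: add_edge(D, E). Edges now: 3
Op 4: add_edge(E, B). Edges now: 4
Op 5: add_edge(A, E). Edges now: 5
Op 6: add_edge(D, C). Edges now: 6
Op 7: add_edge(A, C). Edges now: 7
Compute levels (Kahn BFS):
  sources (in-degree 0): D
  process D: level=0
    D->A: in-degree(A)=0, level(A)=1, enqueue
    D->C: in-degree(C)=2, level(C)>=1
    D->E: in-degree(E)=1, level(E)>=1
  process A: level=1
    A->C: in-degree(C)=1, level(C)>=2
    A->E: in-degree(E)=0, level(E)=2, enqueue
  process E: level=2
    E->B: in-degree(B)=0, level(B)=3, enqueue
  process B: level=3
    B->C: in-degree(C)=0, level(C)=4, enqueue
  process C: level=4
All levels: A:1, B:3, C:4, D:0, E:2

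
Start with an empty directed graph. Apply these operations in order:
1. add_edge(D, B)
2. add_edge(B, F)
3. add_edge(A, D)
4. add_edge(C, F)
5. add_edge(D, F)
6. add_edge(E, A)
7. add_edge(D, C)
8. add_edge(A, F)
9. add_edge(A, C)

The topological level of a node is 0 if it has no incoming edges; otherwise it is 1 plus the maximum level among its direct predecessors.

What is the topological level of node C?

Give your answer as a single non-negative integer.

Answer: 3

Derivation:
Op 1: add_edge(D, B). Edges now: 1
Op 2: add_edge(B, F). Edges now: 2
Op 3: add_edge(A, D). Edges now: 3
Op 4: add_edge(C, F). Edges now: 4
Op 5: add_edge(D, F). Edges now: 5
Op 6: add_edge(E, A). Edges now: 6
Op 7: add_edge(D, C). Edges now: 7
Op 8: add_edge(A, F). Edges now: 8
Op 9: add_edge(A, C). Edges now: 9
Compute levels (Kahn BFS):
  sources (in-degree 0): E
  process E: level=0
    E->A: in-degree(A)=0, level(A)=1, enqueue
  process A: level=1
    A->C: in-degree(C)=1, level(C)>=2
    A->D: in-degree(D)=0, level(D)=2, enqueue
    A->F: in-degree(F)=3, level(F)>=2
  process D: level=2
    D->B: in-degree(B)=0, level(B)=3, enqueue
    D->C: in-degree(C)=0, level(C)=3, enqueue
    D->F: in-degree(F)=2, level(F)>=3
  process B: level=3
    B->F: in-degree(F)=1, level(F)>=4
  process C: level=3
    C->F: in-degree(F)=0, level(F)=4, enqueue
  process F: level=4
All levels: A:1, B:3, C:3, D:2, E:0, F:4
level(C) = 3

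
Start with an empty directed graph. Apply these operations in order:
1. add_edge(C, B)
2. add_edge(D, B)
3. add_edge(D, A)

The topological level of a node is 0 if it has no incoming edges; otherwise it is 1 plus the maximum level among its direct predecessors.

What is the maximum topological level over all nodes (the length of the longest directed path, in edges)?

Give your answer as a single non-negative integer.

Answer: 1

Derivation:
Op 1: add_edge(C, B). Edges now: 1
Op 2: add_edge(D, B). Edges now: 2
Op 3: add_edge(D, A). Edges now: 3
Compute levels (Kahn BFS):
  sources (in-degree 0): C, D
  process C: level=0
    C->B: in-degree(B)=1, level(B)>=1
  process D: level=0
    D->A: in-degree(A)=0, level(A)=1, enqueue
    D->B: in-degree(B)=0, level(B)=1, enqueue
  process A: level=1
  process B: level=1
All levels: A:1, B:1, C:0, D:0
max level = 1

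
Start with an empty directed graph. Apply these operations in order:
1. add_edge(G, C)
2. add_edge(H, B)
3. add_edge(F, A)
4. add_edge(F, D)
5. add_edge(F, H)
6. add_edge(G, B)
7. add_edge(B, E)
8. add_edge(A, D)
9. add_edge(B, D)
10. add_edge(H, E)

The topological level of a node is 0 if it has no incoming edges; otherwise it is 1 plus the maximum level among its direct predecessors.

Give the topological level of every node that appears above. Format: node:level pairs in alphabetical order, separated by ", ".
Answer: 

Answer: A:1, B:2, C:1, D:3, E:3, F:0, G:0, H:1

Derivation:
Op 1: add_edge(G, C). Edges now: 1
Op 2: add_edge(H, B). Edges now: 2
Op 3: add_edge(F, A). Edges now: 3
Op 4: add_edge(F, D). Edges now: 4
Op 5: add_edge(F, H). Edges now: 5
Op 6: add_edge(G, B). Edges now: 6
Op 7: add_edge(B, E). Edges now: 7
Op 8: add_edge(A, D). Edges now: 8
Op 9: add_edge(B, D). Edges now: 9
Op 10: add_edge(H, E). Edges now: 10
Compute levels (Kahn BFS):
  sources (in-degree 0): F, G
  process F: level=0
    F->A: in-degree(A)=0, level(A)=1, enqueue
    F->D: in-degree(D)=2, level(D)>=1
    F->H: in-degree(H)=0, level(H)=1, enqueue
  process G: level=0
    G->B: in-degree(B)=1, level(B)>=1
    G->C: in-degree(C)=0, level(C)=1, enqueue
  process A: level=1
    A->D: in-degree(D)=1, level(D)>=2
  process H: level=1
    H->B: in-degree(B)=0, level(B)=2, enqueue
    H->E: in-degree(E)=1, level(E)>=2
  process C: level=1
  process B: level=2
    B->D: in-degree(D)=0, level(D)=3, enqueue
    B->E: in-degree(E)=0, level(E)=3, enqueue
  process D: level=3
  process E: level=3
All levels: A:1, B:2, C:1, D:3, E:3, F:0, G:0, H:1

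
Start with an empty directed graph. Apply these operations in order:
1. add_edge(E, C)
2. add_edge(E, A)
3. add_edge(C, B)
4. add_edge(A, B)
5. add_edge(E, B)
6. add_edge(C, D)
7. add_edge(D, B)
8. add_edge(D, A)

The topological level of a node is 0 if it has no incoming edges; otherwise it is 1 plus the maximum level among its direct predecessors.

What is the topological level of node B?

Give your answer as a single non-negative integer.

Answer: 4

Derivation:
Op 1: add_edge(E, C). Edges now: 1
Op 2: add_edge(E, A). Edges now: 2
Op 3: add_edge(C, B). Edges now: 3
Op 4: add_edge(A, B). Edges now: 4
Op 5: add_edge(E, B). Edges now: 5
Op 6: add_edge(C, D). Edges now: 6
Op 7: add_edge(D, B). Edges now: 7
Op 8: add_edge(D, A). Edges now: 8
Compute levels (Kahn BFS):
  sources (in-degree 0): E
  process E: level=0
    E->A: in-degree(A)=1, level(A)>=1
    E->B: in-degree(B)=3, level(B)>=1
    E->C: in-degree(C)=0, level(C)=1, enqueue
  process C: level=1
    C->B: in-degree(B)=2, level(B)>=2
    C->D: in-degree(D)=0, level(D)=2, enqueue
  process D: level=2
    D->A: in-degree(A)=0, level(A)=3, enqueue
    D->B: in-degree(B)=1, level(B)>=3
  process A: level=3
    A->B: in-degree(B)=0, level(B)=4, enqueue
  process B: level=4
All levels: A:3, B:4, C:1, D:2, E:0
level(B) = 4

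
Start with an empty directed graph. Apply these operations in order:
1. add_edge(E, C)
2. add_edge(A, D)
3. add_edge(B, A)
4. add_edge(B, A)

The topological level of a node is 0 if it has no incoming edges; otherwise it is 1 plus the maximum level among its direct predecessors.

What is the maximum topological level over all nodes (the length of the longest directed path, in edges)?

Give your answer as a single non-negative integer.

Op 1: add_edge(E, C). Edges now: 1
Op 2: add_edge(A, D). Edges now: 2
Op 3: add_edge(B, A). Edges now: 3
Op 4: add_edge(B, A) (duplicate, no change). Edges now: 3
Compute levels (Kahn BFS):
  sources (in-degree 0): B, E
  process B: level=0
    B->A: in-degree(A)=0, level(A)=1, enqueue
  process E: level=0
    E->C: in-degree(C)=0, level(C)=1, enqueue
  process A: level=1
    A->D: in-degree(D)=0, level(D)=2, enqueue
  process C: level=1
  process D: level=2
All levels: A:1, B:0, C:1, D:2, E:0
max level = 2

Answer: 2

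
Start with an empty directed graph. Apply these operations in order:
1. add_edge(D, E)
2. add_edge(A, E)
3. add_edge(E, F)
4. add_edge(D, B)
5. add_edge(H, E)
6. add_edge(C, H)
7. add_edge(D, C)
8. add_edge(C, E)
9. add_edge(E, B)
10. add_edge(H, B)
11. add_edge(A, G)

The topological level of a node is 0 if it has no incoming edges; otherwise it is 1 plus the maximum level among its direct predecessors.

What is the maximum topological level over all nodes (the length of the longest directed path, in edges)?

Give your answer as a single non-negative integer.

Answer: 4

Derivation:
Op 1: add_edge(D, E). Edges now: 1
Op 2: add_edge(A, E). Edges now: 2
Op 3: add_edge(E, F). Edges now: 3
Op 4: add_edge(D, B). Edges now: 4
Op 5: add_edge(H, E). Edges now: 5
Op 6: add_edge(C, H). Edges now: 6
Op 7: add_edge(D, C). Edges now: 7
Op 8: add_edge(C, E). Edges now: 8
Op 9: add_edge(E, B). Edges now: 9
Op 10: add_edge(H, B). Edges now: 10
Op 11: add_edge(A, G). Edges now: 11
Compute levels (Kahn BFS):
  sources (in-degree 0): A, D
  process A: level=0
    A->E: in-degree(E)=3, level(E)>=1
    A->G: in-degree(G)=0, level(G)=1, enqueue
  process D: level=0
    D->B: in-degree(B)=2, level(B)>=1
    D->C: in-degree(C)=0, level(C)=1, enqueue
    D->E: in-degree(E)=2, level(E)>=1
  process G: level=1
  process C: level=1
    C->E: in-degree(E)=1, level(E)>=2
    C->H: in-degree(H)=0, level(H)=2, enqueue
  process H: level=2
    H->B: in-degree(B)=1, level(B)>=3
    H->E: in-degree(E)=0, level(E)=3, enqueue
  process E: level=3
    E->B: in-degree(B)=0, level(B)=4, enqueue
    E->F: in-degree(F)=0, level(F)=4, enqueue
  process B: level=4
  process F: level=4
All levels: A:0, B:4, C:1, D:0, E:3, F:4, G:1, H:2
max level = 4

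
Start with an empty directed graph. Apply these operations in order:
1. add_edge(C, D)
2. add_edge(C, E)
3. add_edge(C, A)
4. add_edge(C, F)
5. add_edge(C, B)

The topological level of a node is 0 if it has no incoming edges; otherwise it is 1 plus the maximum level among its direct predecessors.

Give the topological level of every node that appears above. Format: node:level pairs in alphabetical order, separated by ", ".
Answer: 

Answer: A:1, B:1, C:0, D:1, E:1, F:1

Derivation:
Op 1: add_edge(C, D). Edges now: 1
Op 2: add_edge(C, E). Edges now: 2
Op 3: add_edge(C, A). Edges now: 3
Op 4: add_edge(C, F). Edges now: 4
Op 5: add_edge(C, B). Edges now: 5
Compute levels (Kahn BFS):
  sources (in-degree 0): C
  process C: level=0
    C->A: in-degree(A)=0, level(A)=1, enqueue
    C->B: in-degree(B)=0, level(B)=1, enqueue
    C->D: in-degree(D)=0, level(D)=1, enqueue
    C->E: in-degree(E)=0, level(E)=1, enqueue
    C->F: in-degree(F)=0, level(F)=1, enqueue
  process A: level=1
  process B: level=1
  process D: level=1
  process E: level=1
  process F: level=1
All levels: A:1, B:1, C:0, D:1, E:1, F:1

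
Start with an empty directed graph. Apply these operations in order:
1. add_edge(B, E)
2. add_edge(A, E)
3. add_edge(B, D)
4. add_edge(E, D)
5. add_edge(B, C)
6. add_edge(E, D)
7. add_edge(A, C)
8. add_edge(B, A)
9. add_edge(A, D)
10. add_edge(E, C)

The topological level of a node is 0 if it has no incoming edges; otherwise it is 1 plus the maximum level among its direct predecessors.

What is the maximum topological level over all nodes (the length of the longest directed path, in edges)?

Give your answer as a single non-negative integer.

Op 1: add_edge(B, E). Edges now: 1
Op 2: add_edge(A, E). Edges now: 2
Op 3: add_edge(B, D). Edges now: 3
Op 4: add_edge(E, D). Edges now: 4
Op 5: add_edge(B, C). Edges now: 5
Op 6: add_edge(E, D) (duplicate, no change). Edges now: 5
Op 7: add_edge(A, C). Edges now: 6
Op 8: add_edge(B, A). Edges now: 7
Op 9: add_edge(A, D). Edges now: 8
Op 10: add_edge(E, C). Edges now: 9
Compute levels (Kahn BFS):
  sources (in-degree 0): B
  process B: level=0
    B->A: in-degree(A)=0, level(A)=1, enqueue
    B->C: in-degree(C)=2, level(C)>=1
    B->D: in-degree(D)=2, level(D)>=1
    B->E: in-degree(E)=1, level(E)>=1
  process A: level=1
    A->C: in-degree(C)=1, level(C)>=2
    A->D: in-degree(D)=1, level(D)>=2
    A->E: in-degree(E)=0, level(E)=2, enqueue
  process E: level=2
    E->C: in-degree(C)=0, level(C)=3, enqueue
    E->D: in-degree(D)=0, level(D)=3, enqueue
  process C: level=3
  process D: level=3
All levels: A:1, B:0, C:3, D:3, E:2
max level = 3

Answer: 3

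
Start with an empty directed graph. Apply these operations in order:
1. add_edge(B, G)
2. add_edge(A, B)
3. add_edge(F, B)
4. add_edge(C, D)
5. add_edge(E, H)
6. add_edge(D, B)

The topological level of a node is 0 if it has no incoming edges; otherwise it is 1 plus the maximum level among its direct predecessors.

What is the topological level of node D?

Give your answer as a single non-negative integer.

Answer: 1

Derivation:
Op 1: add_edge(B, G). Edges now: 1
Op 2: add_edge(A, B). Edges now: 2
Op 3: add_edge(F, B). Edges now: 3
Op 4: add_edge(C, D). Edges now: 4
Op 5: add_edge(E, H). Edges now: 5
Op 6: add_edge(D, B). Edges now: 6
Compute levels (Kahn BFS):
  sources (in-degree 0): A, C, E, F
  process A: level=0
    A->B: in-degree(B)=2, level(B)>=1
  process C: level=0
    C->D: in-degree(D)=0, level(D)=1, enqueue
  process E: level=0
    E->H: in-degree(H)=0, level(H)=1, enqueue
  process F: level=0
    F->B: in-degree(B)=1, level(B)>=1
  process D: level=1
    D->B: in-degree(B)=0, level(B)=2, enqueue
  process H: level=1
  process B: level=2
    B->G: in-degree(G)=0, level(G)=3, enqueue
  process G: level=3
All levels: A:0, B:2, C:0, D:1, E:0, F:0, G:3, H:1
level(D) = 1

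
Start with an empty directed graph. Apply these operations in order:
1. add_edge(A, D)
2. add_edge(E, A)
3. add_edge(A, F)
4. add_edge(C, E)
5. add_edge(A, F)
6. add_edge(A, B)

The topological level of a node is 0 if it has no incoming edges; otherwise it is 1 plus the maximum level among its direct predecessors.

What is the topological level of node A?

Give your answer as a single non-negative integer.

Answer: 2

Derivation:
Op 1: add_edge(A, D). Edges now: 1
Op 2: add_edge(E, A). Edges now: 2
Op 3: add_edge(A, F). Edges now: 3
Op 4: add_edge(C, E). Edges now: 4
Op 5: add_edge(A, F) (duplicate, no change). Edges now: 4
Op 6: add_edge(A, B). Edges now: 5
Compute levels (Kahn BFS):
  sources (in-degree 0): C
  process C: level=0
    C->E: in-degree(E)=0, level(E)=1, enqueue
  process E: level=1
    E->A: in-degree(A)=0, level(A)=2, enqueue
  process A: level=2
    A->B: in-degree(B)=0, level(B)=3, enqueue
    A->D: in-degree(D)=0, level(D)=3, enqueue
    A->F: in-degree(F)=0, level(F)=3, enqueue
  process B: level=3
  process D: level=3
  process F: level=3
All levels: A:2, B:3, C:0, D:3, E:1, F:3
level(A) = 2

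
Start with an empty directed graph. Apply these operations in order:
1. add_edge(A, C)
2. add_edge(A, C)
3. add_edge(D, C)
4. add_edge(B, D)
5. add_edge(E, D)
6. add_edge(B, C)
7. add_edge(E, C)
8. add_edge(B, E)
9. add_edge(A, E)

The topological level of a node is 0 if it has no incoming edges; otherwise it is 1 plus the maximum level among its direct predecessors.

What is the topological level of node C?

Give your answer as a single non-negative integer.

Answer: 3

Derivation:
Op 1: add_edge(A, C). Edges now: 1
Op 2: add_edge(A, C) (duplicate, no change). Edges now: 1
Op 3: add_edge(D, C). Edges now: 2
Op 4: add_edge(B, D). Edges now: 3
Op 5: add_edge(E, D). Edges now: 4
Op 6: add_edge(B, C). Edges now: 5
Op 7: add_edge(E, C). Edges now: 6
Op 8: add_edge(B, E). Edges now: 7
Op 9: add_edge(A, E). Edges now: 8
Compute levels (Kahn BFS):
  sources (in-degree 0): A, B
  process A: level=0
    A->C: in-degree(C)=3, level(C)>=1
    A->E: in-degree(E)=1, level(E)>=1
  process B: level=0
    B->C: in-degree(C)=2, level(C)>=1
    B->D: in-degree(D)=1, level(D)>=1
    B->E: in-degree(E)=0, level(E)=1, enqueue
  process E: level=1
    E->C: in-degree(C)=1, level(C)>=2
    E->D: in-degree(D)=0, level(D)=2, enqueue
  process D: level=2
    D->C: in-degree(C)=0, level(C)=3, enqueue
  process C: level=3
All levels: A:0, B:0, C:3, D:2, E:1
level(C) = 3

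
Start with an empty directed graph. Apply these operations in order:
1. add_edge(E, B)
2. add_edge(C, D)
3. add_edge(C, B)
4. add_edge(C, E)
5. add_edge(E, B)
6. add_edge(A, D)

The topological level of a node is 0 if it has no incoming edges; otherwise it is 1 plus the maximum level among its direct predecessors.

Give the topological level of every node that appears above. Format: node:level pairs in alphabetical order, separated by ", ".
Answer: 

Op 1: add_edge(E, B). Edges now: 1
Op 2: add_edge(C, D). Edges now: 2
Op 3: add_edge(C, B). Edges now: 3
Op 4: add_edge(C, E). Edges now: 4
Op 5: add_edge(E, B) (duplicate, no change). Edges now: 4
Op 6: add_edge(A, D). Edges now: 5
Compute levels (Kahn BFS):
  sources (in-degree 0): A, C
  process A: level=0
    A->D: in-degree(D)=1, level(D)>=1
  process C: level=0
    C->B: in-degree(B)=1, level(B)>=1
    C->D: in-degree(D)=0, level(D)=1, enqueue
    C->E: in-degree(E)=0, level(E)=1, enqueue
  process D: level=1
  process E: level=1
    E->B: in-degree(B)=0, level(B)=2, enqueue
  process B: level=2
All levels: A:0, B:2, C:0, D:1, E:1

Answer: A:0, B:2, C:0, D:1, E:1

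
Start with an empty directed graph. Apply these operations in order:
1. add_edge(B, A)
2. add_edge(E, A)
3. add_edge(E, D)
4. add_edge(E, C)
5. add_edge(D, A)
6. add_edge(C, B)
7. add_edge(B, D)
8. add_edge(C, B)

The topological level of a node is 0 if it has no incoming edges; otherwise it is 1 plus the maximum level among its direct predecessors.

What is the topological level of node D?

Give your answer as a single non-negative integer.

Answer: 3

Derivation:
Op 1: add_edge(B, A). Edges now: 1
Op 2: add_edge(E, A). Edges now: 2
Op 3: add_edge(E, D). Edges now: 3
Op 4: add_edge(E, C). Edges now: 4
Op 5: add_edge(D, A). Edges now: 5
Op 6: add_edge(C, B). Edges now: 6
Op 7: add_edge(B, D). Edges now: 7
Op 8: add_edge(C, B) (duplicate, no change). Edges now: 7
Compute levels (Kahn BFS):
  sources (in-degree 0): E
  process E: level=0
    E->A: in-degree(A)=2, level(A)>=1
    E->C: in-degree(C)=0, level(C)=1, enqueue
    E->D: in-degree(D)=1, level(D)>=1
  process C: level=1
    C->B: in-degree(B)=0, level(B)=2, enqueue
  process B: level=2
    B->A: in-degree(A)=1, level(A)>=3
    B->D: in-degree(D)=0, level(D)=3, enqueue
  process D: level=3
    D->A: in-degree(A)=0, level(A)=4, enqueue
  process A: level=4
All levels: A:4, B:2, C:1, D:3, E:0
level(D) = 3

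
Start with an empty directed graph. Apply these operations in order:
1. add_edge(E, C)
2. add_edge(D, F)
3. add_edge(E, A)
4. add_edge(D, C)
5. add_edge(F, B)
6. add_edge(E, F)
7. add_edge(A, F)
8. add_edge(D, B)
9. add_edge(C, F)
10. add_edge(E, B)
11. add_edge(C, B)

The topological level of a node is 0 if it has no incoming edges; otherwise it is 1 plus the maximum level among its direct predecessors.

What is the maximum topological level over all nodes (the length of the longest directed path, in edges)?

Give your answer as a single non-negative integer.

Answer: 3

Derivation:
Op 1: add_edge(E, C). Edges now: 1
Op 2: add_edge(D, F). Edges now: 2
Op 3: add_edge(E, A). Edges now: 3
Op 4: add_edge(D, C). Edges now: 4
Op 5: add_edge(F, B). Edges now: 5
Op 6: add_edge(E, F). Edges now: 6
Op 7: add_edge(A, F). Edges now: 7
Op 8: add_edge(D, B). Edges now: 8
Op 9: add_edge(C, F). Edges now: 9
Op 10: add_edge(E, B). Edges now: 10
Op 11: add_edge(C, B). Edges now: 11
Compute levels (Kahn BFS):
  sources (in-degree 0): D, E
  process D: level=0
    D->B: in-degree(B)=3, level(B)>=1
    D->C: in-degree(C)=1, level(C)>=1
    D->F: in-degree(F)=3, level(F)>=1
  process E: level=0
    E->A: in-degree(A)=0, level(A)=1, enqueue
    E->B: in-degree(B)=2, level(B)>=1
    E->C: in-degree(C)=0, level(C)=1, enqueue
    E->F: in-degree(F)=2, level(F)>=1
  process A: level=1
    A->F: in-degree(F)=1, level(F)>=2
  process C: level=1
    C->B: in-degree(B)=1, level(B)>=2
    C->F: in-degree(F)=0, level(F)=2, enqueue
  process F: level=2
    F->B: in-degree(B)=0, level(B)=3, enqueue
  process B: level=3
All levels: A:1, B:3, C:1, D:0, E:0, F:2
max level = 3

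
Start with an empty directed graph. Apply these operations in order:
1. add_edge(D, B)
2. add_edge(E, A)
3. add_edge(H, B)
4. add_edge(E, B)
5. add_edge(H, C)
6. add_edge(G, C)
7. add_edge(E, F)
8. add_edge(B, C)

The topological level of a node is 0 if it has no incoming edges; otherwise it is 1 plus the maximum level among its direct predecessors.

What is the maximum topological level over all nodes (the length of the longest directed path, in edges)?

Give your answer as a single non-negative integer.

Op 1: add_edge(D, B). Edges now: 1
Op 2: add_edge(E, A). Edges now: 2
Op 3: add_edge(H, B). Edges now: 3
Op 4: add_edge(E, B). Edges now: 4
Op 5: add_edge(H, C). Edges now: 5
Op 6: add_edge(G, C). Edges now: 6
Op 7: add_edge(E, F). Edges now: 7
Op 8: add_edge(B, C). Edges now: 8
Compute levels (Kahn BFS):
  sources (in-degree 0): D, E, G, H
  process D: level=0
    D->B: in-degree(B)=2, level(B)>=1
  process E: level=0
    E->A: in-degree(A)=0, level(A)=1, enqueue
    E->B: in-degree(B)=1, level(B)>=1
    E->F: in-degree(F)=0, level(F)=1, enqueue
  process G: level=0
    G->C: in-degree(C)=2, level(C)>=1
  process H: level=0
    H->B: in-degree(B)=0, level(B)=1, enqueue
    H->C: in-degree(C)=1, level(C)>=1
  process A: level=1
  process F: level=1
  process B: level=1
    B->C: in-degree(C)=0, level(C)=2, enqueue
  process C: level=2
All levels: A:1, B:1, C:2, D:0, E:0, F:1, G:0, H:0
max level = 2

Answer: 2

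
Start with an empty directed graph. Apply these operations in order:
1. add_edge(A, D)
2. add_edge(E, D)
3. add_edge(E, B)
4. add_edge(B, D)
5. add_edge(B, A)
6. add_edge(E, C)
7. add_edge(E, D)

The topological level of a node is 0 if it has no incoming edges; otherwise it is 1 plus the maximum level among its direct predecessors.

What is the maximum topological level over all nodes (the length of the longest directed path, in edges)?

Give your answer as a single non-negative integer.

Op 1: add_edge(A, D). Edges now: 1
Op 2: add_edge(E, D). Edges now: 2
Op 3: add_edge(E, B). Edges now: 3
Op 4: add_edge(B, D). Edges now: 4
Op 5: add_edge(B, A). Edges now: 5
Op 6: add_edge(E, C). Edges now: 6
Op 7: add_edge(E, D) (duplicate, no change). Edges now: 6
Compute levels (Kahn BFS):
  sources (in-degree 0): E
  process E: level=0
    E->B: in-degree(B)=0, level(B)=1, enqueue
    E->C: in-degree(C)=0, level(C)=1, enqueue
    E->D: in-degree(D)=2, level(D)>=1
  process B: level=1
    B->A: in-degree(A)=0, level(A)=2, enqueue
    B->D: in-degree(D)=1, level(D)>=2
  process C: level=1
  process A: level=2
    A->D: in-degree(D)=0, level(D)=3, enqueue
  process D: level=3
All levels: A:2, B:1, C:1, D:3, E:0
max level = 3

Answer: 3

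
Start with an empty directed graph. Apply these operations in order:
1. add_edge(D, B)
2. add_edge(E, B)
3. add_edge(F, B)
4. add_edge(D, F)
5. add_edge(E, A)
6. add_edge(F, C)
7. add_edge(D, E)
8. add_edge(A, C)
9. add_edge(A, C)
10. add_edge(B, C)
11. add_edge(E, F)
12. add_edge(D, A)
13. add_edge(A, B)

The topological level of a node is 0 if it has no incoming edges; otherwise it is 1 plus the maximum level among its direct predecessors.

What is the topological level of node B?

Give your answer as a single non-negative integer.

Answer: 3

Derivation:
Op 1: add_edge(D, B). Edges now: 1
Op 2: add_edge(E, B). Edges now: 2
Op 3: add_edge(F, B). Edges now: 3
Op 4: add_edge(D, F). Edges now: 4
Op 5: add_edge(E, A). Edges now: 5
Op 6: add_edge(F, C). Edges now: 6
Op 7: add_edge(D, E). Edges now: 7
Op 8: add_edge(A, C). Edges now: 8
Op 9: add_edge(A, C) (duplicate, no change). Edges now: 8
Op 10: add_edge(B, C). Edges now: 9
Op 11: add_edge(E, F). Edges now: 10
Op 12: add_edge(D, A). Edges now: 11
Op 13: add_edge(A, B). Edges now: 12
Compute levels (Kahn BFS):
  sources (in-degree 0): D
  process D: level=0
    D->A: in-degree(A)=1, level(A)>=1
    D->B: in-degree(B)=3, level(B)>=1
    D->E: in-degree(E)=0, level(E)=1, enqueue
    D->F: in-degree(F)=1, level(F)>=1
  process E: level=1
    E->A: in-degree(A)=0, level(A)=2, enqueue
    E->B: in-degree(B)=2, level(B)>=2
    E->F: in-degree(F)=0, level(F)=2, enqueue
  process A: level=2
    A->B: in-degree(B)=1, level(B)>=3
    A->C: in-degree(C)=2, level(C)>=3
  process F: level=2
    F->B: in-degree(B)=0, level(B)=3, enqueue
    F->C: in-degree(C)=1, level(C)>=3
  process B: level=3
    B->C: in-degree(C)=0, level(C)=4, enqueue
  process C: level=4
All levels: A:2, B:3, C:4, D:0, E:1, F:2
level(B) = 3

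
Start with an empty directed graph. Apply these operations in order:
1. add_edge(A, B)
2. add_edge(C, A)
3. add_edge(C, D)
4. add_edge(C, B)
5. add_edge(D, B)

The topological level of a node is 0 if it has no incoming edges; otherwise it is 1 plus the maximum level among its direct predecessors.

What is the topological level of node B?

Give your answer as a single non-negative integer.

Op 1: add_edge(A, B). Edges now: 1
Op 2: add_edge(C, A). Edges now: 2
Op 3: add_edge(C, D). Edges now: 3
Op 4: add_edge(C, B). Edges now: 4
Op 5: add_edge(D, B). Edges now: 5
Compute levels (Kahn BFS):
  sources (in-degree 0): C
  process C: level=0
    C->A: in-degree(A)=0, level(A)=1, enqueue
    C->B: in-degree(B)=2, level(B)>=1
    C->D: in-degree(D)=0, level(D)=1, enqueue
  process A: level=1
    A->B: in-degree(B)=1, level(B)>=2
  process D: level=1
    D->B: in-degree(B)=0, level(B)=2, enqueue
  process B: level=2
All levels: A:1, B:2, C:0, D:1
level(B) = 2

Answer: 2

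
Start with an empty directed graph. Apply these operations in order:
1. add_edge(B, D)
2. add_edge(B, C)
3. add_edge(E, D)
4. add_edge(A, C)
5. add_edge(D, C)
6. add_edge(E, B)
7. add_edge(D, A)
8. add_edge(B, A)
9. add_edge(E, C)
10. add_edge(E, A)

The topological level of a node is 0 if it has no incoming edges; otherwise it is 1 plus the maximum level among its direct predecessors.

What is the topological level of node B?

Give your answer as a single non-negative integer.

Op 1: add_edge(B, D). Edges now: 1
Op 2: add_edge(B, C). Edges now: 2
Op 3: add_edge(E, D). Edges now: 3
Op 4: add_edge(A, C). Edges now: 4
Op 5: add_edge(D, C). Edges now: 5
Op 6: add_edge(E, B). Edges now: 6
Op 7: add_edge(D, A). Edges now: 7
Op 8: add_edge(B, A). Edges now: 8
Op 9: add_edge(E, C). Edges now: 9
Op 10: add_edge(E, A). Edges now: 10
Compute levels (Kahn BFS):
  sources (in-degree 0): E
  process E: level=0
    E->A: in-degree(A)=2, level(A)>=1
    E->B: in-degree(B)=0, level(B)=1, enqueue
    E->C: in-degree(C)=3, level(C)>=1
    E->D: in-degree(D)=1, level(D)>=1
  process B: level=1
    B->A: in-degree(A)=1, level(A)>=2
    B->C: in-degree(C)=2, level(C)>=2
    B->D: in-degree(D)=0, level(D)=2, enqueue
  process D: level=2
    D->A: in-degree(A)=0, level(A)=3, enqueue
    D->C: in-degree(C)=1, level(C)>=3
  process A: level=3
    A->C: in-degree(C)=0, level(C)=4, enqueue
  process C: level=4
All levels: A:3, B:1, C:4, D:2, E:0
level(B) = 1

Answer: 1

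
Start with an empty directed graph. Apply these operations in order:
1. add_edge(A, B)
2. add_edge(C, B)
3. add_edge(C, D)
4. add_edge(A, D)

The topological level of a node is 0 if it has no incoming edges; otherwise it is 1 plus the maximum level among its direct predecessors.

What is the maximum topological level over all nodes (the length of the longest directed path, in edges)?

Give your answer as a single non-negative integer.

Op 1: add_edge(A, B). Edges now: 1
Op 2: add_edge(C, B). Edges now: 2
Op 3: add_edge(C, D). Edges now: 3
Op 4: add_edge(A, D). Edges now: 4
Compute levels (Kahn BFS):
  sources (in-degree 0): A, C
  process A: level=0
    A->B: in-degree(B)=1, level(B)>=1
    A->D: in-degree(D)=1, level(D)>=1
  process C: level=0
    C->B: in-degree(B)=0, level(B)=1, enqueue
    C->D: in-degree(D)=0, level(D)=1, enqueue
  process B: level=1
  process D: level=1
All levels: A:0, B:1, C:0, D:1
max level = 1

Answer: 1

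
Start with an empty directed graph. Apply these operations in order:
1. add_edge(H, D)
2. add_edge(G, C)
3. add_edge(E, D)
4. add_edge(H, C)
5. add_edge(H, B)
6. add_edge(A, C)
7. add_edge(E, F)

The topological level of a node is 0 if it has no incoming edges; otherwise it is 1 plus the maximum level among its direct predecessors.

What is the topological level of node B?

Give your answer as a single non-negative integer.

Answer: 1

Derivation:
Op 1: add_edge(H, D). Edges now: 1
Op 2: add_edge(G, C). Edges now: 2
Op 3: add_edge(E, D). Edges now: 3
Op 4: add_edge(H, C). Edges now: 4
Op 5: add_edge(H, B). Edges now: 5
Op 6: add_edge(A, C). Edges now: 6
Op 7: add_edge(E, F). Edges now: 7
Compute levels (Kahn BFS):
  sources (in-degree 0): A, E, G, H
  process A: level=0
    A->C: in-degree(C)=2, level(C)>=1
  process E: level=0
    E->D: in-degree(D)=1, level(D)>=1
    E->F: in-degree(F)=0, level(F)=1, enqueue
  process G: level=0
    G->C: in-degree(C)=1, level(C)>=1
  process H: level=0
    H->B: in-degree(B)=0, level(B)=1, enqueue
    H->C: in-degree(C)=0, level(C)=1, enqueue
    H->D: in-degree(D)=0, level(D)=1, enqueue
  process F: level=1
  process B: level=1
  process C: level=1
  process D: level=1
All levels: A:0, B:1, C:1, D:1, E:0, F:1, G:0, H:0
level(B) = 1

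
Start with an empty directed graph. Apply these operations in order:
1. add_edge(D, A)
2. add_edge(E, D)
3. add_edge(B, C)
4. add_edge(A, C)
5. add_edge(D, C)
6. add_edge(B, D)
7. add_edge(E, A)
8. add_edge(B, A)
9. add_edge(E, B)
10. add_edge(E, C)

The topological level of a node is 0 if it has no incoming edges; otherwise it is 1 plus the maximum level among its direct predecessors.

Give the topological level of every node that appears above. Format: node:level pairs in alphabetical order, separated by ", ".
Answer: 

Answer: A:3, B:1, C:4, D:2, E:0

Derivation:
Op 1: add_edge(D, A). Edges now: 1
Op 2: add_edge(E, D). Edges now: 2
Op 3: add_edge(B, C). Edges now: 3
Op 4: add_edge(A, C). Edges now: 4
Op 5: add_edge(D, C). Edges now: 5
Op 6: add_edge(B, D). Edges now: 6
Op 7: add_edge(E, A). Edges now: 7
Op 8: add_edge(B, A). Edges now: 8
Op 9: add_edge(E, B). Edges now: 9
Op 10: add_edge(E, C). Edges now: 10
Compute levels (Kahn BFS):
  sources (in-degree 0): E
  process E: level=0
    E->A: in-degree(A)=2, level(A)>=1
    E->B: in-degree(B)=0, level(B)=1, enqueue
    E->C: in-degree(C)=3, level(C)>=1
    E->D: in-degree(D)=1, level(D)>=1
  process B: level=1
    B->A: in-degree(A)=1, level(A)>=2
    B->C: in-degree(C)=2, level(C)>=2
    B->D: in-degree(D)=0, level(D)=2, enqueue
  process D: level=2
    D->A: in-degree(A)=0, level(A)=3, enqueue
    D->C: in-degree(C)=1, level(C)>=3
  process A: level=3
    A->C: in-degree(C)=0, level(C)=4, enqueue
  process C: level=4
All levels: A:3, B:1, C:4, D:2, E:0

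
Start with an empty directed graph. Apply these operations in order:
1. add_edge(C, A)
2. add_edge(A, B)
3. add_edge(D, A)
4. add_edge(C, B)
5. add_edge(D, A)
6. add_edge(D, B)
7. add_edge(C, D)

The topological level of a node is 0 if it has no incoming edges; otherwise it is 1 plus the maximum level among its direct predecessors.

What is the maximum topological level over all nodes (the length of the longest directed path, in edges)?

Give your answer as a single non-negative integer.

Op 1: add_edge(C, A). Edges now: 1
Op 2: add_edge(A, B). Edges now: 2
Op 3: add_edge(D, A). Edges now: 3
Op 4: add_edge(C, B). Edges now: 4
Op 5: add_edge(D, A) (duplicate, no change). Edges now: 4
Op 6: add_edge(D, B). Edges now: 5
Op 7: add_edge(C, D). Edges now: 6
Compute levels (Kahn BFS):
  sources (in-degree 0): C
  process C: level=0
    C->A: in-degree(A)=1, level(A)>=1
    C->B: in-degree(B)=2, level(B)>=1
    C->D: in-degree(D)=0, level(D)=1, enqueue
  process D: level=1
    D->A: in-degree(A)=0, level(A)=2, enqueue
    D->B: in-degree(B)=1, level(B)>=2
  process A: level=2
    A->B: in-degree(B)=0, level(B)=3, enqueue
  process B: level=3
All levels: A:2, B:3, C:0, D:1
max level = 3

Answer: 3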